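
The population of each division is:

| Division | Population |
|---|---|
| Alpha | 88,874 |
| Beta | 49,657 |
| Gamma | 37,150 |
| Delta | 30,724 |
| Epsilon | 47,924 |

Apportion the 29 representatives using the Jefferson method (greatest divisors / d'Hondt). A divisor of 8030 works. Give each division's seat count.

With modified divisor 8030: modified quotas Alpha 11.068, Beta 6.184, Gamma 4.626, Delta 3.826, Epsilon 5.968.
Rounding down: Alpha 11, Beta 6, Gamma 4, Delta 3, Epsilon 5 (total 29).

Alpha=11, Beta=6, Gamma=4, Delta=3, Epsilon=5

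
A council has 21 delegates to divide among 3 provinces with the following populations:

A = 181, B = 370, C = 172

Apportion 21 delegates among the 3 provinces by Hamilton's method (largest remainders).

The standard divisor is 723/21 ≈ 34.429.
Standard quotas: A 5.257, B 10.747, C 4.996.
Lower quotas: A 5, B 10, C 4 (sum 19, leaving 2 seats).
Remainders in descending order: C 0.996, B 0.747, A 0.257.
Largest remainders: C, B receive the extra seats.

A 5, B 11, C 5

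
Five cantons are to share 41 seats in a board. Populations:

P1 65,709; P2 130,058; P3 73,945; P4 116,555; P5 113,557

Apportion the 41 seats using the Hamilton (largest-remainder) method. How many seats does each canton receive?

P1 5; P2 11; P3 6; P4 10; P5 9

The standard divisor is 499824/41 ≈ 12190.829.
Standard quotas: P1 5.3900, P2 10.6685, P3 6.0656, P4 9.5609, P5 9.3150.
Lower quotas: P1 5, P2 10, P3 6, P4 9, P5 9 (sum 39, leaving 2 seats).
Remainders in descending order: P2 0.6685, P4 0.5609, P1 0.3900, P5 0.3150, P3 0.0656.
Largest remainders: P2, P4 receive the extra seats.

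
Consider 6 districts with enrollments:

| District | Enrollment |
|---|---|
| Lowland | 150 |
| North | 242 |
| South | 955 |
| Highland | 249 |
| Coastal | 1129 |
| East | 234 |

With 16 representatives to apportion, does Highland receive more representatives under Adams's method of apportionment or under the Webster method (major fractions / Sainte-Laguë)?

Adams

Adams: Lowland 1, North 2, South 5, Highland 2, Coastal 5, East 1.
Webster: Lowland 1, North 1, South 5, Highland 1, Coastal 7, East 1.
Highland gets 2 under Adams and 1 under Webster.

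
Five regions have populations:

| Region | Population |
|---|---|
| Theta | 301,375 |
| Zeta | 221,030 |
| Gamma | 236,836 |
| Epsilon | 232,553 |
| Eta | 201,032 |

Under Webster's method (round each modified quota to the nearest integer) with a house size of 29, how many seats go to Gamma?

6

Standard divisor 1192826/29 ≈ 41131.931; standard quotas: Theta 7.327, Zeta 5.374, Gamma 5.758, Epsilon 5.654, Eta 4.887.
Rounding to the nearest integer gives Theta 7, Zeta 5, Gamma 6, Epsilon 6, Eta 5 — total 29, matching the house size, so no adjustment is needed.
Gamma receives 6.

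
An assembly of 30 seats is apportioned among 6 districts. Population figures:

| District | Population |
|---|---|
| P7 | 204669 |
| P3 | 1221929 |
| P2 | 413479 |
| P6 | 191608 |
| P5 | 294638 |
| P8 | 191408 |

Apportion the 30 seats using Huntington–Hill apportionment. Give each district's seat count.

P7: 2, P3: 15, P2: 5, P6: 2, P5: 4, P8: 2

With divisor 83938: modified quotas P7 2.438, P3 14.558, P2 4.926, P6 2.283, P5 3.510, P8 2.280.
Geometric-mean thresholds: P7 √(2·3)=2.449, P3 √(14·15)=14.491, P2 √(4·5)=4.472, P6 √(2·3)=2.449, P5 √(3·4)=3.464, P8 √(2·3)=2.449.
Each quota rounded against its threshold gives P7 2, P3 15, P2 5, P6 2, P5 4, P8 2 (total 30).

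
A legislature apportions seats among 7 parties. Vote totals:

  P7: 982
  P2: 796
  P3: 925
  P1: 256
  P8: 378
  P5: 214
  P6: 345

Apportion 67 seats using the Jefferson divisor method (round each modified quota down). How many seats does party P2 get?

Standard divisor 3896/67 ≈ 58.149; standard quotas: P7 16.888, P2 13.689, P3 15.907, P1 4.402, P8 6.501, P5 3.680, P6 5.933.
Rounding down gives 16, 13, 15, 4, 6, 3, 5 = 62 seats, so the divisor must be adjusted.
With modified divisor 54.48: modified quotas P7 18.025, P2 14.611, P3 16.979, P1 4.699, P8 6.938, P5 3.928, P6 6.333.
Rounding down: P7 18, P2 14, P3 16, P1 4, P8 6, P5 3, P6 6 (total 67).
P2 receives 14.

14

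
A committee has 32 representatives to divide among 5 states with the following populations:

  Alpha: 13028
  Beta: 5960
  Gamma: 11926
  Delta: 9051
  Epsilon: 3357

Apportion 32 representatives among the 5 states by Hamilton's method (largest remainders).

Total 43322; standard divisor 43322/32 ≈ 1353.812.
Standard quotas: Alpha 9.6232, Beta 4.4024, Gamma 8.8092, Delta 6.6856, Epsilon 2.4797.
Lower quotas: Alpha 9, Beta 4, Gamma 8, Delta 6, Epsilon 2 (sum 29, leaving 3 seats).
Remainders in descending order: Gamma 0.8092, Delta 0.6856, Alpha 0.6232, Epsilon 0.4797, Beta 0.4024.
The surplus seats go to Gamma, Delta, Alpha.

Alpha=10; Beta=4; Gamma=9; Delta=7; Epsilon=2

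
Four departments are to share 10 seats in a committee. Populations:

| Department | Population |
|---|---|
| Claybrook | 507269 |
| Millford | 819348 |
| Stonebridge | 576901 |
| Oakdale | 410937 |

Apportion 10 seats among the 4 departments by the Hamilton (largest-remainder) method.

Claybrook 2, Millford 4, Stonebridge 2, Oakdale 2

Standard divisor: 2314455 ÷ 10 ≈ 231445.5.
Standard quotas: Claybrook 2.1917, Millford 3.5401, Stonebridge 2.4926, Oakdale 1.7755.
Lower quotas: Claybrook 2, Millford 3, Stonebridge 2, Oakdale 1 (sum 8, leaving 2 seats).
Remainders in descending order: Oakdale 0.7755, Millford 0.5401, Stonebridge 0.4926, Claybrook 0.1917.
Largest remainders: Oakdale, Millford receive the extra seats.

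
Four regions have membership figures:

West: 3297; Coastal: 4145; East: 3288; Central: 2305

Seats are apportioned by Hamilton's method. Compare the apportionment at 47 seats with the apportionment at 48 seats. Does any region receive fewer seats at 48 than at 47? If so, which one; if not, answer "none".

none

At 47 seats: West 12, Coastal 15, East 12, Central 8.
At 48 seats: West 12, Coastal 15, East 12, Central 9.
No region's allocation decreased.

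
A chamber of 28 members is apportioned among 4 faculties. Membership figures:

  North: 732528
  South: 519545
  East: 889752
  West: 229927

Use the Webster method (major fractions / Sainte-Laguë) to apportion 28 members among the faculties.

North=9; South=6; East=10; West=3

Standard divisor 2371752/28 ≈ 84705.429; standard quotas: North 8.648, South 6.134, East 10.504, West 2.714.
Rounding to the nearest integer gives 9, 6, 11, 3 = 29 seats, so the divisor must be adjusted.
With modified divisor 85500: modified quotas North 8.568, South 6.077, East 10.406, West 2.689.
Rounding to the nearest integer: North 9, South 6, East 10, West 3 (total 28).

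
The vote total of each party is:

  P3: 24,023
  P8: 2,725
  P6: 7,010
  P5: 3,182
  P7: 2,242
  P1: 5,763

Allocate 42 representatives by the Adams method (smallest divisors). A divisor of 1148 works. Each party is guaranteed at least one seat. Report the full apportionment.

P3 21, P8 3, P6 7, P5 3, P7 2, P1 6

With modified divisor 1148: modified quotas P3 20.926, P8 2.374, P6 6.106, P5 2.772, P7 1.953, P1 5.020.
Rounding up: P3 21, P8 3, P6 7, P5 3, P7 2, P1 6 (total 42).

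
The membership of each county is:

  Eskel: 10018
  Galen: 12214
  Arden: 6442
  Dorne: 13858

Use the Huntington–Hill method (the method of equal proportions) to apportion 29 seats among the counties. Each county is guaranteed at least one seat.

With divisor 1451: modified quotas Eskel 6.904, Galen 8.418, Arden 4.440, Dorne 9.551.
Geometric-mean thresholds: Eskel √(6·7)=6.481, Galen √(8·9)=8.485, Arden √(4·5)=4.472, Dorne √(9·10)=9.487.
Each quota rounded against its threshold gives Eskel 7, Galen 8, Arden 4, Dorne 10 (total 29).

Eskel 7, Galen 8, Arden 4, Dorne 10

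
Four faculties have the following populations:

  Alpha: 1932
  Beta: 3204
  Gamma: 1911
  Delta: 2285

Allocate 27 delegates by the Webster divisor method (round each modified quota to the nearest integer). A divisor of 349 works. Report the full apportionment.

With modified divisor 349: modified quotas Alpha 5.536, Beta 9.181, Gamma 5.476, Delta 6.547.
Rounding to the nearest integer: Alpha 6, Beta 9, Gamma 5, Delta 7 (total 27).

Alpha=6; Beta=9; Gamma=5; Delta=7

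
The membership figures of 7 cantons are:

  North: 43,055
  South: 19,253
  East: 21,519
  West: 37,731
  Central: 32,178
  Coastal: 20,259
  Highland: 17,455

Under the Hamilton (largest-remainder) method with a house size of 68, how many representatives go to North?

Standard divisor: 191450 ÷ 68 ≈ 2815.441.
Standard quotas: North 15.2925, South 6.8384, East 7.6432, West 13.4015, Central 11.4291, Coastal 7.1957, Highland 6.1997.
Lower quotas: North 15, South 6, East 7, West 13, Central 11, Coastal 7, Highland 6 (sum 65, leaving 3 seats).
Remainders in descending order: South 0.8384, East 0.6432, Central 0.4291, West 0.4015, North 0.2925, Highland 0.1997, Coastal 0.1957.
Largest remainders: South, East, Central receive the extra seats.
North receives 15.

15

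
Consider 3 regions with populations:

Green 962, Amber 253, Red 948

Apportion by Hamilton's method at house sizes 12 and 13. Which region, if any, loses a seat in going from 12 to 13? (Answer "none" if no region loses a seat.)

Amber

At 12 seats: Green 5, Amber 2, Red 5.
At 13 seats: Green 6, Amber 1, Red 6.
Amber drops from 2 to 1.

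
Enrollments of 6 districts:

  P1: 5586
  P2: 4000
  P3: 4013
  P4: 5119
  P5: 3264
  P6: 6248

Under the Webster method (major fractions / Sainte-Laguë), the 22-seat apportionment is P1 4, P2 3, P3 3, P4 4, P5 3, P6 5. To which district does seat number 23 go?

P1

Priority for the next seat is population ÷ (current seats + 0.5).
Priorities: P1 1241.333, P2 1142.857, P3 1146.571, P4 1137.556, P5 932.571, P6 1136.000.
Highest priority: P1.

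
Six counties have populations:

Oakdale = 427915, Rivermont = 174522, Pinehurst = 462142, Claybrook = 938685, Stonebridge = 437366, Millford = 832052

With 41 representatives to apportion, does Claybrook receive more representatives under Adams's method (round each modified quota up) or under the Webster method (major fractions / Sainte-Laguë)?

Webster

Adams: Oakdale 5, Rivermont 3, Pinehurst 6, Claybrook 11, Stonebridge 6, Millford 10.
Webster: Oakdale 5, Rivermont 2, Pinehurst 6, Claybrook 12, Stonebridge 6, Millford 10.
Claybrook gets 11 under Adams and 12 under Webster.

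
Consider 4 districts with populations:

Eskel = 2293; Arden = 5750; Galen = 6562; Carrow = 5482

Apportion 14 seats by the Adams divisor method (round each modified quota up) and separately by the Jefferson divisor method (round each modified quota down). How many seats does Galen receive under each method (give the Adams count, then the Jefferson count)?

Adams: Eskel 2, Arden 4, Galen 4, Carrow 4.
Jefferson: Eskel 1, Arden 4, Galen 5, Carrow 4.
Galen gets 4 under Adams and 5 under Jefferson.

4 and 5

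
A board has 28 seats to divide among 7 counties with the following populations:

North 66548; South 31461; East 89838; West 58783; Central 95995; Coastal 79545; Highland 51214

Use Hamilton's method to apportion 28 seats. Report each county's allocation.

The standard divisor is 473384/28 ≈ 16906.571.
Standard quotas: North 3.9362, South 1.8609, East 5.3138, West 3.4769, Central 5.6780, Coastal 4.7050, Highland 3.0292.
Lower quotas: North 3, South 1, East 5, West 3, Central 5, Coastal 4, Highland 3 (sum 24, leaving 4 seats).
Remainders in descending order: North 0.9362, South 0.8609, Coastal 0.7050, Central 0.6780, West 0.4769, East 0.3138, Highland 0.0292.
The surplus seats go to North, South, Coastal, Central.

North: 4, South: 2, East: 5, West: 3, Central: 6, Coastal: 5, Highland: 3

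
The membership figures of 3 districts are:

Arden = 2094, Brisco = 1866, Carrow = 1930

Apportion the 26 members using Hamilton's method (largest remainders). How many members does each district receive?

Total 5890; standard divisor 5890/26 ≈ 226.538.
Standard quotas: Arden 9.243, Brisco 8.237, Carrow 8.520.
Lower quotas: Arden 9, Brisco 8, Carrow 8 (sum 25, leaving 1 seat).
Remainders in descending order: Carrow 0.520, Arden 0.243, Brisco 0.237.
The surplus seat goes to Carrow.

Arden 9, Brisco 8, Carrow 9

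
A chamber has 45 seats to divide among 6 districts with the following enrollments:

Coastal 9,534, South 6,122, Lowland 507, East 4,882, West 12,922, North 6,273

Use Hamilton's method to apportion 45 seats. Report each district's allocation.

Standard divisor: 40240 ÷ 45 ≈ 894.222.
Standard quotas: Coastal 10.6618, South 6.8462, Lowland 0.5670, East 5.4595, West 14.4505, North 7.0150.
Lower quotas: Coastal 10, South 6, Lowland 0, East 5, West 14, North 7 (sum 42, leaving 3 seats).
Remainders in descending order: South 0.8462, Coastal 0.6618, Lowland 0.5670, East 0.4595, West 0.4505, North 0.0150.
Largest remainders: South, Coastal, Lowland receive the extra seats.

Coastal 11, South 7, Lowland 1, East 5, West 14, North 7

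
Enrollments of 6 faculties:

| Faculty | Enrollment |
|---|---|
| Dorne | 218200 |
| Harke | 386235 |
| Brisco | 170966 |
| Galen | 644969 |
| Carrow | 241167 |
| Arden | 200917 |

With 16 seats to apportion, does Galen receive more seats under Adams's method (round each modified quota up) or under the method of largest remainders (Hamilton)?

Adams: Dorne 2, Harke 3, Brisco 2, Galen 5, Carrow 2, Arden 2.
Hamilton: Dorne 2, Harke 3, Brisco 1, Galen 6, Carrow 2, Arden 2.
Galen gets 5 under Adams and 6 under Hamilton.

Hamilton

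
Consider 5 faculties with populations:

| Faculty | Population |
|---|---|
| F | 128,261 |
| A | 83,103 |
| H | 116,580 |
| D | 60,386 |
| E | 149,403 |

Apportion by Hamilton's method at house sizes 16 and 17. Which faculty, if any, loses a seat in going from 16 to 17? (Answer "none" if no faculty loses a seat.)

At 16 seats: F 4, A 3, H 3, D 2, E 4.
At 17 seats: F 4, A 2, H 4, D 2, E 5.
A drops from 3 to 2.

A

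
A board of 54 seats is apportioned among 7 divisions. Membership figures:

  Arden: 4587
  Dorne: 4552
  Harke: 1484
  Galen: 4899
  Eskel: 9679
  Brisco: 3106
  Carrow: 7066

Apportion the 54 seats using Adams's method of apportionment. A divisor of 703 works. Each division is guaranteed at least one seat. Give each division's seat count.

Arden=7, Dorne=7, Harke=3, Galen=7, Eskel=14, Brisco=5, Carrow=11

With modified divisor 703: modified quotas Arden 6.525, Dorne 6.475, Harke 2.111, Galen 6.969, Eskel 13.768, Brisco 4.418, Carrow 10.051.
Rounding up: Arden 7, Dorne 7, Harke 3, Galen 7, Eskel 14, Brisco 5, Carrow 11 (total 54).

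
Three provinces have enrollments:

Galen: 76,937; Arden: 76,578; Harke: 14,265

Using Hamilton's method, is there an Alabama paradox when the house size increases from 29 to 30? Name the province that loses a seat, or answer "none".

At 29 seats: Galen 13, Arden 13, Harke 3.
At 30 seats: Galen 14, Arden 14, Harke 2.
Harke drops from 3 to 2.

Harke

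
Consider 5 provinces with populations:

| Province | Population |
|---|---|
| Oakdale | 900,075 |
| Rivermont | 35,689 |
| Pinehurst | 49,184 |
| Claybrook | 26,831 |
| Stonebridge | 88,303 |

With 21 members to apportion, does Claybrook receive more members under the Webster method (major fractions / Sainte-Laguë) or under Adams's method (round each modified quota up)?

Webster: Oakdale 17, Rivermont 1, Pinehurst 1, Claybrook 0, Stonebridge 2.
Adams: Oakdale 16, Rivermont 1, Pinehurst 1, Claybrook 1, Stonebridge 2.
Claybrook gets 0 under Webster and 1 under Adams.

Adams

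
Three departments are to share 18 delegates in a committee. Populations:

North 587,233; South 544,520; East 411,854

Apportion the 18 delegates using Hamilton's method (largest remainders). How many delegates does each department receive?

Total 1543607; standard divisor 1543607/18 ≈ 85755.944.
Standard quotas: North 6.8477, South 6.3496, East 4.8026.
Lower quotas: North 6, South 6, East 4 (sum 16, leaving 2 seats).
Remainders in descending order: North 0.8477, East 0.8026, South 0.3496.
Largest remainders: North, East receive the extra seats.

North 7, South 6, East 5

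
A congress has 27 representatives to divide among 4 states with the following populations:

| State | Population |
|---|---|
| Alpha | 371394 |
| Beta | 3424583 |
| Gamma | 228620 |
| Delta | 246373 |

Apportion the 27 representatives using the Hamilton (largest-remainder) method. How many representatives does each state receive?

Total 4270970; standard divisor 4270970/27 ≈ 158184.074.
Standard quotas: Alpha 2.3479, Beta 21.6494, Gamma 1.4453, Delta 1.5575.
Lower quotas: Alpha 2, Beta 21, Gamma 1, Delta 1 (sum 25, leaving 2 seats).
Remainders in descending order: Beta 0.6494, Delta 0.5575, Gamma 0.4453, Alpha 0.3479.
The surplus seats go to Beta, Delta.

Alpha=2; Beta=22; Gamma=1; Delta=2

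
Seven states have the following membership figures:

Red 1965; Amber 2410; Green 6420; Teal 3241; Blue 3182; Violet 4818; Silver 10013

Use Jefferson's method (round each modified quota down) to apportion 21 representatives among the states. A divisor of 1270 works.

With modified divisor 1270: modified quotas Red 1.547, Amber 1.898, Green 5.055, Teal 2.552, Blue 2.506, Violet 3.794, Silver 7.884.
Rounding down: Red 1, Amber 1, Green 5, Teal 2, Blue 2, Violet 3, Silver 7 (total 21).

Red=1, Amber=1, Green=5, Teal=2, Blue=2, Violet=3, Silver=7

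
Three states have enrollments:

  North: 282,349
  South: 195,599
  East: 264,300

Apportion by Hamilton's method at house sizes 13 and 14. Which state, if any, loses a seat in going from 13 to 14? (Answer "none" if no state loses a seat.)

At 13 seats: North 5, South 3, East 5.
At 14 seats: North 5, South 4, East 5.
No state's allocation decreased.

none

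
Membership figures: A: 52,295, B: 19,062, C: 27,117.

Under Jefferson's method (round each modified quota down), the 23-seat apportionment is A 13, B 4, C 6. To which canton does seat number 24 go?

C

Priority for the next seat is population ÷ (current seats + 1).
Priorities: A 3735.357, B 3812.400, C 3873.857.
Highest priority: C.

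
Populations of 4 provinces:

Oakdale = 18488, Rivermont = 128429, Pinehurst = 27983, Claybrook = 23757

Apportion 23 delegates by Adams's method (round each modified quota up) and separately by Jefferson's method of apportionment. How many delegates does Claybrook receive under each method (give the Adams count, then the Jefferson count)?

Adams: Oakdale 2, Rivermont 14, Pinehurst 4, Claybrook 3.
Jefferson: Oakdale 2, Rivermont 16, Pinehurst 3, Claybrook 2.
Claybrook gets 3 under Adams and 2 under Jefferson.

3 and 2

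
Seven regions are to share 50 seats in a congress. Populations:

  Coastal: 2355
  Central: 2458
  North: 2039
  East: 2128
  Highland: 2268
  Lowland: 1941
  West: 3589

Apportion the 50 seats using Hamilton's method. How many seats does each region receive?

Coastal=7, Central=7, North=6, East=6, Highland=7, Lowland=6, West=11

The standard divisor is 16778/50 ≈ 335.56.
Standard quotas: Coastal 7.018, Central 7.325, North 6.076, East 6.342, Highland 6.759, Lowland 5.784, West 10.696.
Lower quotas: Coastal 7, Central 7, North 6, East 6, Highland 6, Lowland 5, West 10 (sum 47, leaving 3 seats).
Remainders in descending order: Lowland 0.784, Highland 0.759, West 0.696, East 0.342, Central 0.325, North 0.076, Coastal 0.018.
Largest remainders: Lowland, Highland, West receive the extra seats.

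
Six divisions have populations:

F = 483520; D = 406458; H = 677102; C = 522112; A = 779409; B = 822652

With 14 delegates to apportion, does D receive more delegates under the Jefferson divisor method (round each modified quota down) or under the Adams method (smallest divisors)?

Adams

Jefferson: F 2, D 1, H 3, C 2, A 3, B 3.
Adams: F 2, D 2, H 2, C 2, A 3, B 3.
D gets 1 under Jefferson and 2 under Adams.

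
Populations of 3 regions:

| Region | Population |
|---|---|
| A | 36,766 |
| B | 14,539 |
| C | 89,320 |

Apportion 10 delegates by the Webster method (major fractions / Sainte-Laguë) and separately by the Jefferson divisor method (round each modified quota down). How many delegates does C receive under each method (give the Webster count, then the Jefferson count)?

Webster: A 3, B 1, C 6.
Jefferson: A 2, B 1, C 7.
C gets 6 under Webster and 7 under Jefferson.

6 and 7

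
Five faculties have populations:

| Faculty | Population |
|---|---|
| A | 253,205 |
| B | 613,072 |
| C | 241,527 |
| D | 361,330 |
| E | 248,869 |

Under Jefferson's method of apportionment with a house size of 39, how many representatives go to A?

Standard divisor 1718003/39 ≈ 44051.359; standard quotas: A 5.748, B 13.917, C 5.483, D 8.202, E 5.650.
Rounding down gives 5, 13, 5, 8, 5 = 36 seats, so the divisor must be adjusted.
With modified divisor 41200: modified quotas A 6.146, B 14.880, C 5.862, D 8.770, E 6.041.
Rounding down: A 6, B 14, C 5, D 8, E 6 (total 39).
A receives 6.

6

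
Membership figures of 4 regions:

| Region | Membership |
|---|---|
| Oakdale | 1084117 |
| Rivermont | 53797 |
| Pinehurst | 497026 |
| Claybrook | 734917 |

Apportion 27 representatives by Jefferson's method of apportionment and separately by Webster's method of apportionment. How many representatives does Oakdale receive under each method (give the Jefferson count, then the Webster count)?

Jefferson: Oakdale 13, Rivermont 0, Pinehurst 6, Claybrook 8.
Webster: Oakdale 12, Rivermont 1, Pinehurst 6, Claybrook 8.
Oakdale gets 13 under Jefferson and 12 under Webster.

13 and 12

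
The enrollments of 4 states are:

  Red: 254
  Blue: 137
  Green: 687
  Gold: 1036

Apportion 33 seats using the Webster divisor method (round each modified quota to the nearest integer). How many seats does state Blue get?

2

Standard divisor 2114/33 ≈ 64.061; standard quotas: Red 3.965, Blue 2.139, Green 10.724, Gold 16.172.
Rounding to the nearest integer gives Red 4, Blue 2, Green 11, Gold 16 — total 33, matching the house size, so no adjustment is needed.
Blue receives 2.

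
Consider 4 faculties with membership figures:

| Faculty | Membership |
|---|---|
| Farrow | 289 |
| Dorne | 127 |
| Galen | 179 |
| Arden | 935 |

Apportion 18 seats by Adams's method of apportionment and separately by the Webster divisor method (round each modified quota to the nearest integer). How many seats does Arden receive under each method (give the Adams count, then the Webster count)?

Adams: Farrow 4, Dorne 2, Galen 2, Arden 10.
Webster: Farrow 3, Dorne 2, Galen 2, Arden 11.
Arden gets 10 under Adams and 11 under Webster.

10 and 11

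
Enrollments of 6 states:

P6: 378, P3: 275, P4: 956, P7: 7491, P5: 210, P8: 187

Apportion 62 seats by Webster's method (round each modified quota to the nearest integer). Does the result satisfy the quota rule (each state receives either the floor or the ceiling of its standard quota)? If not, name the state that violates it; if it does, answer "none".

P7

Standard quotas: P6 2.468, P3 1.795, P4 6.241, P7 48.904, P5 1.371, P8 1.221.
Webster allocation: P6 2, P3 2, P4 6, P7 50, P5 1, P8 1.
P7 has quota 48.904 (lower 48, upper 49) but receives 50 — outside the quota interval.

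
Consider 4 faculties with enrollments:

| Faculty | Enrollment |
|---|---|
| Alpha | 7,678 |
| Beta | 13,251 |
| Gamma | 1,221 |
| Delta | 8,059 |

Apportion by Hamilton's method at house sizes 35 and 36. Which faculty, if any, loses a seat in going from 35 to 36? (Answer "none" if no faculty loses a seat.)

Gamma

At 35 seats: Alpha 9, Beta 15, Gamma 2, Delta 9.
At 36 seats: Alpha 9, Beta 16, Gamma 1, Delta 10.
Gamma drops from 2 to 1.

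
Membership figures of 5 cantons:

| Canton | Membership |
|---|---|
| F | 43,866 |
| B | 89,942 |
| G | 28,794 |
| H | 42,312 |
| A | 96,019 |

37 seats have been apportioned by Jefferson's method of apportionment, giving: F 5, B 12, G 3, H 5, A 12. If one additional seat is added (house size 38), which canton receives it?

A

Priority for the next seat is population ÷ (current seats + 1).
Priorities: F 7311.000, B 6918.615, G 7198.500, H 7052.000, A 7386.077.
Highest priority: A.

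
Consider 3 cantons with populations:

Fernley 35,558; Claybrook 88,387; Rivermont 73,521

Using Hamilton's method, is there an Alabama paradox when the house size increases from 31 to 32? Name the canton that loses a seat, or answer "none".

none

At 31 seats: Fernley 6, Claybrook 14, Rivermont 11.
At 32 seats: Fernley 6, Claybrook 14, Rivermont 12.
No canton's allocation decreased.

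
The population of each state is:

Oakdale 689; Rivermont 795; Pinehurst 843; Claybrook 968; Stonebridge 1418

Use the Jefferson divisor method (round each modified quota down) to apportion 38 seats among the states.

Oakdale 5, Rivermont 6, Pinehurst 7, Claybrook 8, Stonebridge 12

Standard divisor 4713/38 ≈ 124.026; standard quotas: Oakdale 5.555, Rivermont 6.410, Pinehurst 6.797, Claybrook 7.805, Stonebridge 11.433.
Rounding down gives 5, 6, 6, 7, 11 = 35 seats, so the divisor must be adjusted.
With modified divisor 116: modified quotas Oakdale 5.940, Rivermont 6.853, Pinehurst 7.267, Claybrook 8.345, Stonebridge 12.224.
Rounding down: Oakdale 5, Rivermont 6, Pinehurst 7, Claybrook 8, Stonebridge 12 (total 38).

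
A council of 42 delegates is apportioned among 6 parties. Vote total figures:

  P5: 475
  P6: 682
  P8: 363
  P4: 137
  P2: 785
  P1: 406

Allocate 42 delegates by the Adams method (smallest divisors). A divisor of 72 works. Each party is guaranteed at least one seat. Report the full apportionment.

With modified divisor 72: modified quotas P5 6.597, P6 9.472, P8 5.042, P4 1.903, P2 10.903, P1 5.639.
Rounding up: P5 7, P6 10, P8 6, P4 2, P2 11, P1 6 (total 42).

P5 7; P6 10; P8 6; P4 2; P2 11; P1 6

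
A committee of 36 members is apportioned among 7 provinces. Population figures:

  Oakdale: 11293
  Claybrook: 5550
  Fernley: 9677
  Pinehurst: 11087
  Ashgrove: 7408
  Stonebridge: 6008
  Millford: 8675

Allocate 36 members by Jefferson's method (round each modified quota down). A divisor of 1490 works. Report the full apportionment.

With modified divisor 1490: modified quotas Oakdale 7.579, Claybrook 3.725, Fernley 6.495, Pinehurst 7.441, Ashgrove 4.972, Stonebridge 4.032, Millford 5.822.
Rounding down: Oakdale 7, Claybrook 3, Fernley 6, Pinehurst 7, Ashgrove 4, Stonebridge 4, Millford 5 (total 36).

Oakdale 7, Claybrook 3, Fernley 6, Pinehurst 7, Ashgrove 4, Stonebridge 4, Millford 5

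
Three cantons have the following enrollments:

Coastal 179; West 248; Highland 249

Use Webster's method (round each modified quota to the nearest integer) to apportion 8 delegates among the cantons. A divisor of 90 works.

Coastal 2, West 3, Highland 3

With modified divisor 90: modified quotas Coastal 1.989, West 2.756, Highland 2.767.
Rounding to the nearest integer: Coastal 2, West 3, Highland 3 (total 8).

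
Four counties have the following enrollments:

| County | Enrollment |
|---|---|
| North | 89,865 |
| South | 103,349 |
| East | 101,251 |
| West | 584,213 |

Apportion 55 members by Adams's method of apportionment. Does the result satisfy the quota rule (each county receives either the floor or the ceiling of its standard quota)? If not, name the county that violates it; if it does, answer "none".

West

Standard quotas: North 5.625, South 6.469, East 6.338, West 36.568.
Adams allocation: North 6, South 7, East 7, West 35.
West has quota 36.568 (lower 36, upper 37) but receives 35 — outside the quota interval.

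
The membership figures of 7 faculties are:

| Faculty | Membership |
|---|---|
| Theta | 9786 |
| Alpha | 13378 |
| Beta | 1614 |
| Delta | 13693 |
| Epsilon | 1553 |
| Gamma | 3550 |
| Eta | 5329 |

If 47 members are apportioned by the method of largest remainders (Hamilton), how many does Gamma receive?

3

The standard divisor is 48903/47 ≈ 1040.489.
Standard quotas: Theta 9.4052, Alpha 12.8574, Beta 1.5512, Delta 13.1602, Epsilon 1.4926, Gamma 3.4119, Eta 5.1216.
Lower quotas: Theta 9, Alpha 12, Beta 1, Delta 13, Epsilon 1, Gamma 3, Eta 5 (sum 44, leaving 3 seats).
Remainders in descending order: Alpha 0.8574, Beta 0.5512, Epsilon 0.4926, Gamma 0.4119, Theta 0.4052, Delta 0.1602, Eta 0.1216.
The surplus seats go to Alpha, Beta, Epsilon.
Gamma receives 3.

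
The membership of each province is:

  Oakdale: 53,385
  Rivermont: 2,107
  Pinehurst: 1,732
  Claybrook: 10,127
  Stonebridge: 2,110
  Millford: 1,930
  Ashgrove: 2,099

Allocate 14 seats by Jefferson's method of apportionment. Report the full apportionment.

Oakdale=12, Rivermont=0, Pinehurst=0, Claybrook=2, Stonebridge=0, Millford=0, Ashgrove=0

Standard divisor 73490/14 ≈ 5249.286; standard quotas: Oakdale 10.170, Rivermont 0.401, Pinehurst 0.330, Claybrook 1.929, Stonebridge 0.402, Millford 0.368, Ashgrove 0.400.
Rounding down gives 10, 0, 0, 1, 0, 0, 0 = 11 seats, so the divisor must be adjusted.
With modified divisor 4300: modified quotas Oakdale 12.415, Rivermont 0.490, Pinehurst 0.403, Claybrook 2.355, Stonebridge 0.491, Millford 0.449, Ashgrove 0.488.
Rounding down: Oakdale 12, Rivermont 0, Pinehurst 0, Claybrook 2, Stonebridge 0, Millford 0, Ashgrove 0 (total 14).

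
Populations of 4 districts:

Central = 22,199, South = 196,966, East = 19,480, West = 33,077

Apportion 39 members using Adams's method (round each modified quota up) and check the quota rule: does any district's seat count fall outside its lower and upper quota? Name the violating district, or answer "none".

South

Standard quotas: Central 3.186, South 28.270, East 2.796, West 4.748.
Adams allocation: Central 4, South 27, East 3, West 5.
South has quota 28.270 (lower 28, upper 29) but receives 27 — outside the quota interval.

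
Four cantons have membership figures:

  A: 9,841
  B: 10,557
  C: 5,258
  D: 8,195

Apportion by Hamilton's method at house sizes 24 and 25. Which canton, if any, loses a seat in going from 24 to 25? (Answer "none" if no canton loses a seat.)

At 24 seats: A 7, B 7, C 4, D 6.
At 25 seats: A 7, B 8, C 4, D 6.
No canton's allocation decreased.

none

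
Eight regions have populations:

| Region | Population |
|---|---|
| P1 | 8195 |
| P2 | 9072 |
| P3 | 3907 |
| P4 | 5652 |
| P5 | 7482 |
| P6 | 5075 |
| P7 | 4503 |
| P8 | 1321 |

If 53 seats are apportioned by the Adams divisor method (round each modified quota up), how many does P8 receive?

2

Standard divisor 45207/53 ≈ 852.962; standard quotas: P1 9.608, P2 10.636, P3 4.581, P4 6.626, P5 8.772, P6 5.950, P7 5.279, P8 1.549.
Rounding up gives 10, 11, 5, 7, 9, 6, 6, 2 = 56 seats, so the divisor must be adjusted.
With modified divisor 920: modified quotas P1 8.908, P2 9.861, P3 4.247, P4 6.143, P5 8.133, P6 5.516, P7 4.895, P8 1.436.
Rounding up: P1 9, P2 10, P3 5, P4 7, P5 9, P6 6, P7 5, P8 2 (total 53).
P8 receives 2.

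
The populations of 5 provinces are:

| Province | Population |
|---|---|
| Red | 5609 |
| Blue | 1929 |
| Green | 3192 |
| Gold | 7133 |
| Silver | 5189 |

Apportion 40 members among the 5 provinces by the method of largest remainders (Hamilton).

Red 10, Blue 3, Green 6, Gold 12, Silver 9

Total 23052; standard divisor 23052/40 ≈ 576.3.
Standard quotas: Red 9.7328, Blue 3.3472, Green 5.5388, Gold 12.3772, Silver 9.0040.
Lower quotas: Red 9, Blue 3, Green 5, Gold 12, Silver 9 (sum 38, leaving 2 seats).
Remainders in descending order: Red 0.7328, Green 0.5388, Gold 0.3772, Blue 0.3472, Silver 0.0040.
The surplus seats go to Red, Green.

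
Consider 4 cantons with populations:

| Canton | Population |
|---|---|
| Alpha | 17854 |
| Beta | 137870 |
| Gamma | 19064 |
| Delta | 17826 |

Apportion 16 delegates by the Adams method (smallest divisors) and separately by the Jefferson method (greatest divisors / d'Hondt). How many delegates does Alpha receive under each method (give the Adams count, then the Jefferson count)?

2 and 1

Adams: Alpha 2, Beta 10, Gamma 2, Delta 2.
Jefferson: Alpha 1, Beta 13, Gamma 1, Delta 1.
Alpha gets 2 under Adams and 1 under Jefferson.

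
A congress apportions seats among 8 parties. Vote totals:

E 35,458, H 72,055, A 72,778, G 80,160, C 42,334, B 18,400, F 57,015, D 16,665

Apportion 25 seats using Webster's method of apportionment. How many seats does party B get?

Standard divisor 394865/25 ≈ 15794.6; standard quotas: E 2.245, H 4.562, A 4.608, G 5.075, C 2.680, B 1.165, F 3.610, D 1.055.
Rounding to the nearest integer gives 2, 5, 5, 5, 3, 1, 4, 1 = 26 seats, so the divisor must be adjusted.
With modified divisor 16100: modified quotas E 2.202, H 4.475, A 4.520, G 4.979, C 2.629, B 1.143, F 3.541, D 1.035.
Rounding to the nearest integer: E 2, H 4, A 5, G 5, C 3, B 1, F 4, D 1 (total 25).
B receives 1.

1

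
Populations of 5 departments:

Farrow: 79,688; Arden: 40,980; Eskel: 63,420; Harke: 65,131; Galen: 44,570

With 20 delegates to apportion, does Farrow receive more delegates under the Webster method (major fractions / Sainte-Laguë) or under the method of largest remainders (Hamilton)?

Webster: Farrow 6, Arden 3, Eskel 4, Harke 4, Galen 3.
Hamilton: Farrow 5, Arden 3, Eskel 4, Harke 5, Galen 3.
Farrow gets 6 under Webster and 5 under Hamilton.

Webster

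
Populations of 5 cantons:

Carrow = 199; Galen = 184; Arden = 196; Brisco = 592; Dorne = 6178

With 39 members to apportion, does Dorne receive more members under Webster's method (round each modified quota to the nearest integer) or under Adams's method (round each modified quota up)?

Webster: Carrow 1, Galen 1, Arden 1, Brisco 3, Dorne 33.
Adams: Carrow 2, Galen 1, Arden 1, Brisco 3, Dorne 32.
Dorne gets 33 under Webster and 32 under Adams.

Webster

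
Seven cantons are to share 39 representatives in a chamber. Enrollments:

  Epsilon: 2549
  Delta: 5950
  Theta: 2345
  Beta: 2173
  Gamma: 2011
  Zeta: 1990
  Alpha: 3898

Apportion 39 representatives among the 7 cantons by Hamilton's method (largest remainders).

The standard divisor is 20916/39 ≈ 536.308.
Standard quotas: Epsilon 4.7529, Delta 11.0944, Theta 4.3725, Beta 4.0518, Gamma 3.7497, Zeta 3.7106, Alpha 7.2682.
Lower quotas: Epsilon 4, Delta 11, Theta 4, Beta 4, Gamma 3, Zeta 3, Alpha 7 (sum 36, leaving 3 seats).
Remainders in descending order: Epsilon 0.7529, Gamma 0.7497, Zeta 0.7106, Theta 0.3725, Alpha 0.2682, Delta 0.0944, Beta 0.0518.
Largest remainders: Epsilon, Gamma, Zeta receive the extra seats.

Epsilon: 5; Delta: 11; Theta: 4; Beta: 4; Gamma: 4; Zeta: 4; Alpha: 7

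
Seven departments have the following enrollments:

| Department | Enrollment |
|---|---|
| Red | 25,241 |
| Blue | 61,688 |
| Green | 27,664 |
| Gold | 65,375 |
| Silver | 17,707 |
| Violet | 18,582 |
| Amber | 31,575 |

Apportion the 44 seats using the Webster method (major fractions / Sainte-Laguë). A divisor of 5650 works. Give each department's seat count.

With modified divisor 5650: modified quotas Red 4.467, Blue 10.918, Green 4.896, Gold 11.571, Silver 3.134, Violet 3.289, Amber 5.588.
Rounding to the nearest integer: Red 4, Blue 11, Green 5, Gold 12, Silver 3, Violet 3, Amber 6 (total 44).

Red: 4, Blue: 11, Green: 5, Gold: 12, Silver: 3, Violet: 3, Amber: 6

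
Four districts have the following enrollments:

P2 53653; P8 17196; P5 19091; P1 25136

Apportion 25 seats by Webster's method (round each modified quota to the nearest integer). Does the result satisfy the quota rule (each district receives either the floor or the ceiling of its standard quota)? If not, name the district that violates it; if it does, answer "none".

none

Standard quotas: P2 11.656, P8 3.736, P5 4.147, P1 5.461.
Webster allocation: P2 12, P8 4, P5 4, P1 5.
Every allocation lies between the lower and upper quota.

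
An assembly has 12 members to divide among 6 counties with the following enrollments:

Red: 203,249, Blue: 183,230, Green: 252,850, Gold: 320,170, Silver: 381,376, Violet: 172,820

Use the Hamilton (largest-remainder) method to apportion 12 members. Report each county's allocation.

Standard divisor: 1513695 ÷ 12 ≈ 126141.25.
Standard quotas: Red 1.6113, Blue 1.4526, Green 2.0045, Gold 2.5382, Silver 3.0234, Violet 1.3701.
Lower quotas: Red 1, Blue 1, Green 2, Gold 2, Silver 3, Violet 1 (sum 10, leaving 2 seats).
Remainders in descending order: Red 0.6113, Gold 0.5382, Blue 0.4526, Violet 0.3701, Silver 0.0234, Green 0.0045.
Largest remainders: Red, Gold receive the extra seats.

Red: 2, Blue: 1, Green: 2, Gold: 3, Silver: 3, Violet: 1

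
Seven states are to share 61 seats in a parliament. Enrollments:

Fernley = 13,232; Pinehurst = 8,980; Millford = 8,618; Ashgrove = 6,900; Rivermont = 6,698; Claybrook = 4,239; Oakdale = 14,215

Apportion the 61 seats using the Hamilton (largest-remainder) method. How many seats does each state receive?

The standard divisor is 62882/61 ≈ 1030.852.
Standard quotas: Fernley 12.8360, Pinehurst 8.7112, Millford 8.3601, Ashgrove 6.6935, Rivermont 6.4975, Claybrook 4.1121, Oakdale 13.7896.
Lower quotas: Fernley 12, Pinehurst 8, Millford 8, Ashgrove 6, Rivermont 6, Claybrook 4, Oakdale 13 (sum 57, leaving 4 seats).
Remainders in descending order: Fernley 0.8360, Oakdale 0.7896, Pinehurst 0.7112, Ashgrove 0.6935, Rivermont 0.4975, Millford 0.3601, Claybrook 0.1121.
The surplus seats go to Fernley, Oakdale, Pinehurst, Ashgrove.

Fernley=13, Pinehurst=9, Millford=8, Ashgrove=7, Rivermont=6, Claybrook=4, Oakdale=14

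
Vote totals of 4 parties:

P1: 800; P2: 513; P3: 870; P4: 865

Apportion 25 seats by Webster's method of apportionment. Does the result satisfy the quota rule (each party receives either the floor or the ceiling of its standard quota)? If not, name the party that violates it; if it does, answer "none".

none

Standard quotas: P1 6.562, P2 4.208, P3 7.136, P4 7.095.
Webster allocation: P1 7, P2 4, P3 7, P4 7.
Every allocation lies between the lower and upper quota.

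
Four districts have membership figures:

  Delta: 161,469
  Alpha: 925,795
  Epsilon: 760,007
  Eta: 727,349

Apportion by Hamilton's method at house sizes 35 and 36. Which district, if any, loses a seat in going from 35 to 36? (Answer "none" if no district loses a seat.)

At 35 seats: Delta 2, Alpha 13, Epsilon 10, Eta 10.
At 36 seats: Delta 2, Alpha 13, Epsilon 11, Eta 10.
No district's allocation decreased.

none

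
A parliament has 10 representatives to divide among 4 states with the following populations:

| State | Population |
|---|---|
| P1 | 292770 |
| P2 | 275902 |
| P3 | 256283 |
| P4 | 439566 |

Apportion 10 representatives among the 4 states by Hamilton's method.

P1 2; P2 2; P3 2; P4 4

The standard divisor is 1264521/10 ≈ 126452.1.
Standard quotas: P1 2.3153, P2 2.1819, P3 2.0267, P4 3.4761.
Lower quotas: P1 2, P2 2, P3 2, P4 3 (sum 9, leaving 1 seat).
Remainders in descending order: P4 0.4761, P1 0.3153, P2 0.1819, P3 0.0267.
Largest remainder: P4 receives the extra seat.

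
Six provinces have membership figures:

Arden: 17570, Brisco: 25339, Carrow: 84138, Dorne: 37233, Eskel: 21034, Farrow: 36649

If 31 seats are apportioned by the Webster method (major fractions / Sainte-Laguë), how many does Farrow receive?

Standard divisor 221963/31 ≈ 7160.097; standard quotas: Arden 2.454, Brisco 3.539, Carrow 11.751, Dorne 5.200, Eskel 2.938, Farrow 5.119.
Rounding to the nearest integer gives Arden 2, Brisco 4, Carrow 12, Dorne 5, Eskel 3, Farrow 5 — total 31, matching the house size, so no adjustment is needed.
Farrow receives 5.

5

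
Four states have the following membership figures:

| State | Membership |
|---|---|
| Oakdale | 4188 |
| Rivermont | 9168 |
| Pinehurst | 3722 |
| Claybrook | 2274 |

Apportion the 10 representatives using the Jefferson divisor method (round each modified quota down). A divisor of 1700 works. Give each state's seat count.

Oakdale=2, Rivermont=5, Pinehurst=2, Claybrook=1

With modified divisor 1700: modified quotas Oakdale 2.464, Rivermont 5.393, Pinehurst 2.189, Claybrook 1.338.
Rounding down: Oakdale 2, Rivermont 5, Pinehurst 2, Claybrook 1 (total 10).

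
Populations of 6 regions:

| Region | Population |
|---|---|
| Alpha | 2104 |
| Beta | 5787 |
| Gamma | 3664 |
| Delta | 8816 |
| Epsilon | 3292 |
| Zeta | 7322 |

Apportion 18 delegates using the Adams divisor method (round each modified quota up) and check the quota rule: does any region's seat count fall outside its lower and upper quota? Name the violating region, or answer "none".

none

Standard quotas: Alpha 1.222, Beta 3.362, Gamma 2.129, Delta 5.121, Epsilon 1.912, Zeta 4.254.
Adams allocation: Alpha 2, Beta 3, Gamma 2, Delta 5, Epsilon 2, Zeta 4.
Every allocation lies between the lower and upper quota.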